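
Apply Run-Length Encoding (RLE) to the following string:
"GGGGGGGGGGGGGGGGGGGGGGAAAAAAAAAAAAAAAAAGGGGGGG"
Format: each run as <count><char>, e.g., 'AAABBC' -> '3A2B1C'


Scanning runs left to right:
  i=0: run of 'G' x 22 -> '22G'
  i=22: run of 'A' x 17 -> '17A'
  i=39: run of 'G' x 7 -> '7G'

RLE = 22G17A7G


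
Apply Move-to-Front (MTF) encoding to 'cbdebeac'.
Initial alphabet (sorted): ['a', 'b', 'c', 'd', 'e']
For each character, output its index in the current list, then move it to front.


MTF encoding:
'c': index 2 in ['a', 'b', 'c', 'd', 'e'] -> ['c', 'a', 'b', 'd', 'e']
'b': index 2 in ['c', 'a', 'b', 'd', 'e'] -> ['b', 'c', 'a', 'd', 'e']
'd': index 3 in ['b', 'c', 'a', 'd', 'e'] -> ['d', 'b', 'c', 'a', 'e']
'e': index 4 in ['d', 'b', 'c', 'a', 'e'] -> ['e', 'd', 'b', 'c', 'a']
'b': index 2 in ['e', 'd', 'b', 'c', 'a'] -> ['b', 'e', 'd', 'c', 'a']
'e': index 1 in ['b', 'e', 'd', 'c', 'a'] -> ['e', 'b', 'd', 'c', 'a']
'a': index 4 in ['e', 'b', 'd', 'c', 'a'] -> ['a', 'e', 'b', 'd', 'c']
'c': index 4 in ['a', 'e', 'b', 'd', 'c'] -> ['c', 'a', 'e', 'b', 'd']


Output: [2, 2, 3, 4, 2, 1, 4, 4]


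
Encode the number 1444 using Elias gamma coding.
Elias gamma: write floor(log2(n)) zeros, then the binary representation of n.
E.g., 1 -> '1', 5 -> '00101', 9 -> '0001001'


num_bits = floor(log2(1444)) + 1 = 11
leading_zeros = num_bits - 1 = 10
binary(1444) = 10110100100

Elias gamma(1444) = '0000000000' + '10110100100' = 000000000010110100100 (21 bits)


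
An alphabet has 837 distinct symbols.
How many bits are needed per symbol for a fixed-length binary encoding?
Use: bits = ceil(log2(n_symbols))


log2(837) = 9.7091
Bracket: 2^9 = 512 < 837 <= 2^10 = 1024
So ceil(log2(837)) = 10

bits = ceil(log2(837)) = ceil(9.7091) = 10 bits


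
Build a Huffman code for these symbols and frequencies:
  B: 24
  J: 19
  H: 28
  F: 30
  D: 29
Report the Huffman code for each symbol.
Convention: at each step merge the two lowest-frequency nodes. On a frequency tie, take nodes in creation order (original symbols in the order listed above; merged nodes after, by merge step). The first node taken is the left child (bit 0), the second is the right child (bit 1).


Huffman tree construction:
Step 1: Merge J(19) + B(24) = 43
Step 2: Merge H(28) + D(29) = 57
Step 3: Merge F(30) + (J+B)(43) = 73
Step 4: Merge (H+D)(57) + (F+(J+B))(73) = 130
Read each symbol's code off the tree from the root (left child = 0, right child = 1).

Codes:
  B: 111 (length 3)
  J: 110 (length 3)
  H: 00 (length 2)
  F: 10 (length 2)
  D: 01 (length 2)
Average code length: 303/130 = 2.3308 bits/symbol


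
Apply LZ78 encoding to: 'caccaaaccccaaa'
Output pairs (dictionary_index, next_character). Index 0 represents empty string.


LZ78 encoding steps:
Dictionary: {0: ''}
Step 1: w='' (idx 0), next='c' -> output (0, 'c'), add 'c' as idx 1
Step 2: w='' (idx 0), next='a' -> output (0, 'a'), add 'a' as idx 2
Step 3: w='c' (idx 1), next='c' -> output (1, 'c'), add 'cc' as idx 3
Step 4: w='a' (idx 2), next='a' -> output (2, 'a'), add 'aa' as idx 4
Step 5: w='a' (idx 2), next='c' -> output (2, 'c'), add 'ac' as idx 5
Step 6: w='cc' (idx 3), next='c' -> output (3, 'c'), add 'ccc' as idx 6
Step 7: w='aa' (idx 4), next='a' -> output (4, 'a'), add 'aaa' as idx 7


Encoded: [(0, 'c'), (0, 'a'), (1, 'c'), (2, 'a'), (2, 'c'), (3, 'c'), (4, 'a')]


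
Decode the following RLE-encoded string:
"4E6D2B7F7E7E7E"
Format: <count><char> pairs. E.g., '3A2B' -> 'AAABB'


Expanding each <count><char> pair:
  4E -> 'EEEE'
  6D -> 'DDDDDD'
  2B -> 'BB'
  7F -> 'FFFFFFF'
  7E -> 'EEEEEEE'
  7E -> 'EEEEEEE'
  7E -> 'EEEEEEE'

Decoded = EEEEDDDDDDBBFFFFFFFEEEEEEEEEEEEEEEEEEEEE


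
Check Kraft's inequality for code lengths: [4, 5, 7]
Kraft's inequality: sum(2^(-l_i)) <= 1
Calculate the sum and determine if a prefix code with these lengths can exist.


Sum = 2^(-4) + 2^(-5) + 2^(-7)
    = 0.0625 + 0.03125 + 0.0078125
    = 13/128 = 0.1015625
Since 0.1015625 <= 1, Kraft's inequality IS satisfied.
A prefix code with these lengths CAN exist.

Kraft sum = 0.1015625. Satisfied.


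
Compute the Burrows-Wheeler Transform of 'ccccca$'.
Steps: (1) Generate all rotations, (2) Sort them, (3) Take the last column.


Rotations (sorted):
  0: $ccccca -> last char: a
  1: a$ccccc -> last char: c
  2: ca$cccc -> last char: c
  3: cca$ccc -> last char: c
  4: ccca$cc -> last char: c
  5: cccca$c -> last char: c
  6: ccccca$ -> last char: $


BWT = accccc$


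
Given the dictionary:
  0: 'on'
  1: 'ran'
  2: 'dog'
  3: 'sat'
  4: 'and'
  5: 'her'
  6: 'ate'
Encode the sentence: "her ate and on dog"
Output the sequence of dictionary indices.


Look up each word in the dictionary:
  'her' -> 5
  'ate' -> 6
  'and' -> 4
  'on' -> 0
  'dog' -> 2

Encoded: [5, 6, 4, 0, 2]


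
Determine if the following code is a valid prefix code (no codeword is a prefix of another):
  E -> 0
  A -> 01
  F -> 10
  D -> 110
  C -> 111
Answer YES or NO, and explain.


Checking each pair (does one codeword prefix another?):
  E='0' vs A='01': prefix -- VIOLATION

NO -- this is NOT a valid prefix code. E (0) is a prefix of A (01).


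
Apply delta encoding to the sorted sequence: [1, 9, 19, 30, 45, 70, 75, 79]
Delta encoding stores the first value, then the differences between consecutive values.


First value: 1
Deltas:
  9 - 1 = 8
  19 - 9 = 10
  30 - 19 = 11
  45 - 30 = 15
  70 - 45 = 25
  75 - 70 = 5
  79 - 75 = 4


Delta encoded: [1, 8, 10, 11, 15, 25, 5, 4]


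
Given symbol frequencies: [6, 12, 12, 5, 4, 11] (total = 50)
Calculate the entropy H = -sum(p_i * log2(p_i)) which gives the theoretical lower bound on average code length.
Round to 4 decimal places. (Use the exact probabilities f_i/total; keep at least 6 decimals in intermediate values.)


Per-symbol terms -p_i * log2(p_i) with p_i = f_i/50:
  p = 6/50 = 0.120000: log2(p) = -3.058894, -p*log2(p) = 0.367067
  p = 12/50 = 0.240000: log2(p) = -2.058894, -p*log2(p) = 0.494134
  p = 12/50 = 0.240000: log2(p) = -2.058894, -p*log2(p) = 0.494134
  p = 5/50 = 0.100000: log2(p) = -3.321928, -p*log2(p) = 0.332193
  p = 4/50 = 0.080000: log2(p) = -3.643856, -p*log2(p) = 0.291508
  p = 11/50 = 0.220000: log2(p) = -2.184425, -p*log2(p) = 0.480573
H = 0.367067 + 0.494134 + 0.494134 + 0.332193 + 0.291508 + 0.480573 = 2.459609

H = 2.4596 bits/symbol


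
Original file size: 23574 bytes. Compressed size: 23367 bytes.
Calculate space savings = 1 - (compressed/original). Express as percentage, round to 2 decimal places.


ratio = compressed/original = 23367/23574 = 0.991219
savings = 1 - ratio = 1 - 0.991219 = 0.008781
as a percentage: 0.008781 * 100 = 0.88%

Space savings = 1 - 23367/23574 = 0.88%


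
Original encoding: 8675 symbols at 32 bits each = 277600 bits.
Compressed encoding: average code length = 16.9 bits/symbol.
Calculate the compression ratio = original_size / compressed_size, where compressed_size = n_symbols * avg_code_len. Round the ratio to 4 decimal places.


original_size = n_symbols * orig_bits = 8675 * 32 = 277600 bits
compressed_size = n_symbols * avg_code_len = 8675 * 16.9 = 146607.5 bits
ratio = original_size / compressed_size = 277600 / 146607.5 = 1.8935

Compression ratio = 1.8935


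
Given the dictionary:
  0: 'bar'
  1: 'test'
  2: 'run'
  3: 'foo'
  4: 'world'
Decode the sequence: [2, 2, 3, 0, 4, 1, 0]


Look up each index in the dictionary:
  2 -> 'run'
  2 -> 'run'
  3 -> 'foo'
  0 -> 'bar'
  4 -> 'world'
  1 -> 'test'
  0 -> 'bar'

Decoded: "run run foo bar world test bar"


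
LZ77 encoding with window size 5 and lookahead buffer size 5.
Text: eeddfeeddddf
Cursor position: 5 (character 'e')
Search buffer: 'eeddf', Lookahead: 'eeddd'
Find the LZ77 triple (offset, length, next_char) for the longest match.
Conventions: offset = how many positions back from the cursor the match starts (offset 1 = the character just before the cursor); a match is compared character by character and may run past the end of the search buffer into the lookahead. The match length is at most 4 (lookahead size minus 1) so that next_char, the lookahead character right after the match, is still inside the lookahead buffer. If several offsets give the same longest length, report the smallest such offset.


Try each offset into the search buffer:
  offset=1 (pos 4, char 'f'): match length 0
  offset=2 (pos 3, char 'd'): match length 0
  offset=3 (pos 2, char 'd'): match length 0
  offset=4 (pos 1, char 'e'): match length 1
  offset=5 (pos 0, char 'e'): match length 4
Longest match has length 4 at offset 5.
next_char = character at position 5 + 4 = 9 -> 'd'

Best match: offset=5, length=4 (matching 'eedd' starting at position 0)
LZ77 triple: (5, 4, 'd')


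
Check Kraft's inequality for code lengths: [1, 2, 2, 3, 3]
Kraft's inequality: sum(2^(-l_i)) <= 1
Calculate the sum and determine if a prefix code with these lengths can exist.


Sum = 2^(-1) + 2^(-2) + 2^(-2) + 2^(-3) + 2^(-3)
    = 0.5 + 0.25 + 0.25 + 0.125 + 0.125
    = 10/8 = 1.25
Since 1.25 > 1, Kraft's inequality is NOT satisfied.
A prefix code with these lengths CANNOT exist.

Kraft sum = 1.25. Not satisfied.


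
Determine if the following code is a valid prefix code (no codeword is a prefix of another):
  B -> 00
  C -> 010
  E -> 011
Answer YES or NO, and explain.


Checking each pair (does one codeword prefix another?):
  B='00' vs C='010': no prefix
  B='00' vs E='011': no prefix
  C='010' vs B='00': no prefix
  C='010' vs E='011': no prefix
  E='011' vs B='00': no prefix
  E='011' vs C='010': no prefix
No violation found over all pairs.

YES -- this is a valid prefix code. No codeword is a prefix of any other codeword.


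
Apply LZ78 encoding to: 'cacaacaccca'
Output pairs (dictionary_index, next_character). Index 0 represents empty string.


LZ78 encoding steps:
Dictionary: {0: ''}
Step 1: w='' (idx 0), next='c' -> output (0, 'c'), add 'c' as idx 1
Step 2: w='' (idx 0), next='a' -> output (0, 'a'), add 'a' as idx 2
Step 3: w='c' (idx 1), next='a' -> output (1, 'a'), add 'ca' as idx 3
Step 4: w='a' (idx 2), next='c' -> output (2, 'c'), add 'ac' as idx 4
Step 5: w='ac' (idx 4), next='c' -> output (4, 'c'), add 'acc' as idx 5
Step 6: w='ca' (idx 3), end of input -> output (3, '')


Encoded: [(0, 'c'), (0, 'a'), (1, 'a'), (2, 'c'), (4, 'c'), (3, '')]


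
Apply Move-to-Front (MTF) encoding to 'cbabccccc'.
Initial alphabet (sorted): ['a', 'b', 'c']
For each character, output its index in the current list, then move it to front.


MTF encoding:
'c': index 2 in ['a', 'b', 'c'] -> ['c', 'a', 'b']
'b': index 2 in ['c', 'a', 'b'] -> ['b', 'c', 'a']
'a': index 2 in ['b', 'c', 'a'] -> ['a', 'b', 'c']
'b': index 1 in ['a', 'b', 'c'] -> ['b', 'a', 'c']
'c': index 2 in ['b', 'a', 'c'] -> ['c', 'b', 'a']
'c': index 0 in ['c', 'b', 'a'] -> ['c', 'b', 'a']
'c': index 0 in ['c', 'b', 'a'] -> ['c', 'b', 'a']
'c': index 0 in ['c', 'b', 'a'] -> ['c', 'b', 'a']
'c': index 0 in ['c', 'b', 'a'] -> ['c', 'b', 'a']


Output: [2, 2, 2, 1, 2, 0, 0, 0, 0]


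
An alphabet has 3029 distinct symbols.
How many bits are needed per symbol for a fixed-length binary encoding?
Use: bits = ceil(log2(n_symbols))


log2(3029) = 11.5646
Bracket: 2^11 = 2048 < 3029 <= 2^12 = 4096
So ceil(log2(3029)) = 12

bits = ceil(log2(3029)) = ceil(11.5646) = 12 bits


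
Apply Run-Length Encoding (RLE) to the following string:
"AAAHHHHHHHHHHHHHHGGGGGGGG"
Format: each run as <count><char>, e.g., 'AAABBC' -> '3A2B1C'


Scanning runs left to right:
  i=0: run of 'A' x 3 -> '3A'
  i=3: run of 'H' x 14 -> '14H'
  i=17: run of 'G' x 8 -> '8G'

RLE = 3A14H8G


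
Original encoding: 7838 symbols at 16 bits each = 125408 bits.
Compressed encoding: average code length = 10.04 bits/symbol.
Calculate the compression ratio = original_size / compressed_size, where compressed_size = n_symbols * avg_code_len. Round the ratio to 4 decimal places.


original_size = n_symbols * orig_bits = 7838 * 16 = 125408 bits
compressed_size = n_symbols * avg_code_len = 7838 * 10.04 = 78693.52 bits
ratio = original_size / compressed_size = 125408 / 78693.52 = 1.5936

Compression ratio = 1.5936


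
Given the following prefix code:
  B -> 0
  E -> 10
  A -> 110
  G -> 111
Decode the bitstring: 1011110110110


Decoding step by step:
Bits 10 -> E
Bits 111 -> G
Bits 10 -> E
Bits 110 -> A
Bits 110 -> A


Decoded message: EGEAA


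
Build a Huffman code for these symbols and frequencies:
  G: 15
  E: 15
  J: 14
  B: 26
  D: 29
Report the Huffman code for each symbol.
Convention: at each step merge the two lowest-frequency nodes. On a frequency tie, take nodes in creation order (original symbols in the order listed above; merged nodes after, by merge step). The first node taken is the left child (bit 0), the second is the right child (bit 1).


Huffman tree construction:
Step 1: Merge J(14) + G(15) = 29
Step 2: Merge E(15) + B(26) = 41
Step 3: Merge D(29) + (J+G)(29) = 58
Step 4: Merge (E+B)(41) + (D+(J+G))(58) = 99
Read each symbol's code off the tree from the root (left child = 0, right child = 1).

Codes:
  G: 111 (length 3)
  E: 00 (length 2)
  J: 110 (length 3)
  B: 01 (length 2)
  D: 10 (length 2)
Average code length: 227/99 = 2.2929 bits/symbol


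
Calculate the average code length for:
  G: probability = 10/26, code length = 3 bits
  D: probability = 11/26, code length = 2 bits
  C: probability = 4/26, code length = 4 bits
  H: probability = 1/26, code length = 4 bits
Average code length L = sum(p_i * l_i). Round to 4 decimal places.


Weighted contributions p_i * l_i:
  G: (10/26) * 3 = 30/26
  D: (11/26) * 2 = 22/26
  C: (4/26) * 4 = 16/26
  H: (1/26) * 4 = 4/26
Sum = (30 + 22 + 16 + 4)/26 = 72/26

L = 72/26 = 2.7692 bits/symbol


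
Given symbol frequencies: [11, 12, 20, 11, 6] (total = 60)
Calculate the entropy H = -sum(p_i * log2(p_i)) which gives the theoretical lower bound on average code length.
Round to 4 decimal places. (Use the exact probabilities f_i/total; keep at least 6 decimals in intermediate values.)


Per-symbol terms -p_i * log2(p_i) with p_i = f_i/60:
  p = 11/60 = 0.183333: log2(p) = -2.447459, -p*log2(p) = 0.448701
  p = 12/60 = 0.200000: log2(p) = -2.321928, -p*log2(p) = 0.464386
  p = 20/60 = 0.333333: log2(p) = -1.584963, -p*log2(p) = 0.528321
  p = 11/60 = 0.183333: log2(p) = -2.447459, -p*log2(p) = 0.448701
  p = 6/60 = 0.100000: log2(p) = -3.321928, -p*log2(p) = 0.332193
H = 0.448701 + 0.464386 + 0.528321 + 0.448701 + 0.332193 = 2.222302

H = 2.2223 bits/symbol


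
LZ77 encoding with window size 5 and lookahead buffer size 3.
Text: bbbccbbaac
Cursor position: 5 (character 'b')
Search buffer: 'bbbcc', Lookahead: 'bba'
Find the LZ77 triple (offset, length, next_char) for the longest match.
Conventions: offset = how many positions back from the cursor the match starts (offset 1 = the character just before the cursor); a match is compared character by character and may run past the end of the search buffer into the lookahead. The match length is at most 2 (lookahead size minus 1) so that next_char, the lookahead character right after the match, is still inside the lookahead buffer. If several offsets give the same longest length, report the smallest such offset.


Try each offset into the search buffer:
  offset=1 (pos 4, char 'c'): match length 0
  offset=2 (pos 3, char 'c'): match length 0
  offset=3 (pos 2, char 'b'): match length 1
  offset=4 (pos 1, char 'b'): match length 2
  offset=5 (pos 0, char 'b'): match length 2
Longest match has length 2, found at offsets 4, 5; take the smallest, offset 4.
next_char = character at position 5 + 2 = 7 -> 'a'

Best match: offset=4, length=2 (matching 'bb' starting at position 1)
LZ77 triple: (4, 2, 'a')


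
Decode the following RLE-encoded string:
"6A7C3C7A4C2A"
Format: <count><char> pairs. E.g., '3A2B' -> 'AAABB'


Expanding each <count><char> pair:
  6A -> 'AAAAAA'
  7C -> 'CCCCCCC'
  3C -> 'CCC'
  7A -> 'AAAAAAA'
  4C -> 'CCCC'
  2A -> 'AA'

Decoded = AAAAAACCCCCCCCCCAAAAAAACCCCAA


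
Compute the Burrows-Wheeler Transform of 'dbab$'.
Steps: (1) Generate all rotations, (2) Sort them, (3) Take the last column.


Rotations (sorted):
  0: $dbab -> last char: b
  1: ab$db -> last char: b
  2: b$dba -> last char: a
  3: bab$d -> last char: d
  4: dbab$ -> last char: $


BWT = bbad$


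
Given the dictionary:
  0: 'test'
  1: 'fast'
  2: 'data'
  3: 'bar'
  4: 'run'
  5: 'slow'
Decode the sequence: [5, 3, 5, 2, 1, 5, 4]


Look up each index in the dictionary:
  5 -> 'slow'
  3 -> 'bar'
  5 -> 'slow'
  2 -> 'data'
  1 -> 'fast'
  5 -> 'slow'
  4 -> 'run'

Decoded: "slow bar slow data fast slow run"


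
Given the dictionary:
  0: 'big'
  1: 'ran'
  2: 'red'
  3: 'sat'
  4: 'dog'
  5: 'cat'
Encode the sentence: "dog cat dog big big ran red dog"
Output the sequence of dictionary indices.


Look up each word in the dictionary:
  'dog' -> 4
  'cat' -> 5
  'dog' -> 4
  'big' -> 0
  'big' -> 0
  'ran' -> 1
  'red' -> 2
  'dog' -> 4

Encoded: [4, 5, 4, 0, 0, 1, 2, 4]


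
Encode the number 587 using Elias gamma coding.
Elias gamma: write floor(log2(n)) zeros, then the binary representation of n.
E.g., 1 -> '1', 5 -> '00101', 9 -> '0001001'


num_bits = floor(log2(587)) + 1 = 10
leading_zeros = num_bits - 1 = 9
binary(587) = 1001001011

Elias gamma(587) = '000000000' + '1001001011' = 0000000001001001011 (19 bits)


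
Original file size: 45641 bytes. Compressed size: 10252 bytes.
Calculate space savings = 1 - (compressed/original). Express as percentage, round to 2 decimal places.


ratio = compressed/original = 10252/45641 = 0.224623
savings = 1 - ratio = 1 - 0.224623 = 0.775377
as a percentage: 0.775377 * 100 = 77.54%

Space savings = 1 - 10252/45641 = 77.54%


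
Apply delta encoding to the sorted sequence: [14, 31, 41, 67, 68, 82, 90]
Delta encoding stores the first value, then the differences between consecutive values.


First value: 14
Deltas:
  31 - 14 = 17
  41 - 31 = 10
  67 - 41 = 26
  68 - 67 = 1
  82 - 68 = 14
  90 - 82 = 8


Delta encoded: [14, 17, 10, 26, 1, 14, 8]


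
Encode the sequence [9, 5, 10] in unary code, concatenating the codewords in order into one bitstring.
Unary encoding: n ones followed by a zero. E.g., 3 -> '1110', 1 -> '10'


Encode each number as n ones followed by a terminating 0:
  9 -> 1111111110 (10 bits)
  5 -> 111110 (6 bits)
  10 -> 11111111110 (11 bits)
Total length = 10 + 6 + 11 = 27 bits.

Unary([9, 5, 10]) = 111111111011111011111111110 (27 bits)


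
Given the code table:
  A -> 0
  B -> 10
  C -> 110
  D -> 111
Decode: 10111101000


Decoding:
10 -> B
111 -> D
10 -> B
10 -> B
0 -> A
0 -> A


Result: BDBBAA


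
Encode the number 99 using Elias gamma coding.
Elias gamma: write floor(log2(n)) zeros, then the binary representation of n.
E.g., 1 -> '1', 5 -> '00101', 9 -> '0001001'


num_bits = floor(log2(99)) + 1 = 7
leading_zeros = num_bits - 1 = 6
binary(99) = 1100011

Elias gamma(99) = '000000' + '1100011' = 0000001100011 (13 bits)


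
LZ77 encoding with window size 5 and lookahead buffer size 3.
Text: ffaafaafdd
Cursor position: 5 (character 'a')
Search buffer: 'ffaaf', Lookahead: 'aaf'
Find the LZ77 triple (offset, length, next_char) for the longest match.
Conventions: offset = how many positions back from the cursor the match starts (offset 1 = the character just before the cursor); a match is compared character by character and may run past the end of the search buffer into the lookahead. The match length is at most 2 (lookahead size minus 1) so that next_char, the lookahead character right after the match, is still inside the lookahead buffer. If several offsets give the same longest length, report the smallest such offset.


Try each offset into the search buffer:
  offset=1 (pos 4, char 'f'): match length 0
  offset=2 (pos 3, char 'a'): match length 1
  offset=3 (pos 2, char 'a'): match length 2
  offset=4 (pos 1, char 'f'): match length 0
  offset=5 (pos 0, char 'f'): match length 0
Longest match has length 2 at offset 3.
next_char = character at position 5 + 2 = 7 -> 'f'

Best match: offset=3, length=2 (matching 'aa' starting at position 2)
LZ77 triple: (3, 2, 'f')


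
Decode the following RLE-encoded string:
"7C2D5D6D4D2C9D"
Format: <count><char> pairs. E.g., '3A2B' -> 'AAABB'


Expanding each <count><char> pair:
  7C -> 'CCCCCCC'
  2D -> 'DD'
  5D -> 'DDDDD'
  6D -> 'DDDDDD'
  4D -> 'DDDD'
  2C -> 'CC'
  9D -> 'DDDDDDDDD'

Decoded = CCCCCCCDDDDDDDDDDDDDDDDDCCDDDDDDDDD


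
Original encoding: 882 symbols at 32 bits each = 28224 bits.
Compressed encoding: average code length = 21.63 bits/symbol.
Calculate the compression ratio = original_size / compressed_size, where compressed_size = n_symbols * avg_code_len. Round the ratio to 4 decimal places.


original_size = n_symbols * orig_bits = 882 * 32 = 28224 bits
compressed_size = n_symbols * avg_code_len = 882 * 21.63 = 19077.66 bits
ratio = original_size / compressed_size = 28224 / 19077.66 = 1.4794

Compression ratio = 1.4794


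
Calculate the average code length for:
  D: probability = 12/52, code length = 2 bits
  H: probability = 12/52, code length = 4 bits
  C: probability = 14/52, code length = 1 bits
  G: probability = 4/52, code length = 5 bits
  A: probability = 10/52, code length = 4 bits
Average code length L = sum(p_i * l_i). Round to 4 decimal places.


Weighted contributions p_i * l_i:
  D: (12/52) * 2 = 24/52
  H: (12/52) * 4 = 48/52
  C: (14/52) * 1 = 14/52
  G: (4/52) * 5 = 20/52
  A: (10/52) * 4 = 40/52
Sum = (24 + 48 + 14 + 20 + 40)/52 = 146/52

L = 146/52 = 2.8077 bits/symbol


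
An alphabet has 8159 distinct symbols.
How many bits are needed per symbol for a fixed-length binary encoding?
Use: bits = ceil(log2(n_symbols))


log2(8159) = 12.9942
Bracket: 2^12 = 4096 < 8159 <= 2^13 = 8192
So ceil(log2(8159)) = 13

bits = ceil(log2(8159)) = ceil(12.9942) = 13 bits


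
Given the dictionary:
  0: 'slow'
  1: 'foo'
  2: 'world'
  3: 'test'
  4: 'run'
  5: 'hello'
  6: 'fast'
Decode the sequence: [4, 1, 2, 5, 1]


Look up each index in the dictionary:
  4 -> 'run'
  1 -> 'foo'
  2 -> 'world'
  5 -> 'hello'
  1 -> 'foo'

Decoded: "run foo world hello foo"


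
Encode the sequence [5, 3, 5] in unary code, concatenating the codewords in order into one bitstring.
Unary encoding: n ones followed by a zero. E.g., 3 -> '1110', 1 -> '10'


Encode each number as n ones followed by a terminating 0:
  5 -> 111110 (6 bits)
  3 -> 1110 (4 bits)
  5 -> 111110 (6 bits)
Total length = 6 + 4 + 6 = 16 bits.

Unary([5, 3, 5]) = 1111101110111110 (16 bits)


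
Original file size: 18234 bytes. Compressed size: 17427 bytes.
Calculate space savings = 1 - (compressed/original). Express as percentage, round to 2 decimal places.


ratio = compressed/original = 17427/18234 = 0.955742
savings = 1 - ratio = 1 - 0.955742 = 0.044258
as a percentage: 0.044258 * 100 = 4.43%

Space savings = 1 - 17427/18234 = 4.43%


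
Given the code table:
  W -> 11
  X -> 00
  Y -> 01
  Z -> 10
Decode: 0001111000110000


Decoding:
00 -> X
01 -> Y
11 -> W
10 -> Z
00 -> X
11 -> W
00 -> X
00 -> X


Result: XYWZXWXX


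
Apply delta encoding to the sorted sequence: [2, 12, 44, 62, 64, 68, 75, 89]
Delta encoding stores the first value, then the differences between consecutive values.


First value: 2
Deltas:
  12 - 2 = 10
  44 - 12 = 32
  62 - 44 = 18
  64 - 62 = 2
  68 - 64 = 4
  75 - 68 = 7
  89 - 75 = 14


Delta encoded: [2, 10, 32, 18, 2, 4, 7, 14]


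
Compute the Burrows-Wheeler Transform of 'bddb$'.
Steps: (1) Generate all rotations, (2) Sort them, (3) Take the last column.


Rotations (sorted):
  0: $bddb -> last char: b
  1: b$bdd -> last char: d
  2: bddb$ -> last char: $
  3: db$bd -> last char: d
  4: ddb$b -> last char: b


BWT = bd$db


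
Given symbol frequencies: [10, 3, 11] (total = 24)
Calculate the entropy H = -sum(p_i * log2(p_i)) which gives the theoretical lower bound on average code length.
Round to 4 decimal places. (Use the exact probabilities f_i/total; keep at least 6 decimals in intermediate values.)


Per-symbol terms -p_i * log2(p_i) with p_i = f_i/24:
  p = 10/24 = 0.416667: log2(p) = -1.263034, -p*log2(p) = 0.526264
  p = 3/24 = 0.125000: log2(p) = -3.000000, -p*log2(p) = 0.375000
  p = 11/24 = 0.458333: log2(p) = -1.125531, -p*log2(p) = 0.515868
H = 0.526264 + 0.375000 + 0.515868 = 1.417132

H = 1.4171 bits/symbol


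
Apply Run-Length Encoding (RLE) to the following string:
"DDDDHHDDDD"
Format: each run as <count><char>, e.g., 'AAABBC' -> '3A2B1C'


Scanning runs left to right:
  i=0: run of 'D' x 4 -> '4D'
  i=4: run of 'H' x 2 -> '2H'
  i=6: run of 'D' x 4 -> '4D'

RLE = 4D2H4D


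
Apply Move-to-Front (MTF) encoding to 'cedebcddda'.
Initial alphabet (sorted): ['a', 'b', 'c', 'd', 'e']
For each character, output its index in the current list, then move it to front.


MTF encoding:
'c': index 2 in ['a', 'b', 'c', 'd', 'e'] -> ['c', 'a', 'b', 'd', 'e']
'e': index 4 in ['c', 'a', 'b', 'd', 'e'] -> ['e', 'c', 'a', 'b', 'd']
'd': index 4 in ['e', 'c', 'a', 'b', 'd'] -> ['d', 'e', 'c', 'a', 'b']
'e': index 1 in ['d', 'e', 'c', 'a', 'b'] -> ['e', 'd', 'c', 'a', 'b']
'b': index 4 in ['e', 'd', 'c', 'a', 'b'] -> ['b', 'e', 'd', 'c', 'a']
'c': index 3 in ['b', 'e', 'd', 'c', 'a'] -> ['c', 'b', 'e', 'd', 'a']
'd': index 3 in ['c', 'b', 'e', 'd', 'a'] -> ['d', 'c', 'b', 'e', 'a']
'd': index 0 in ['d', 'c', 'b', 'e', 'a'] -> ['d', 'c', 'b', 'e', 'a']
'd': index 0 in ['d', 'c', 'b', 'e', 'a'] -> ['d', 'c', 'b', 'e', 'a']
'a': index 4 in ['d', 'c', 'b', 'e', 'a'] -> ['a', 'd', 'c', 'b', 'e']


Output: [2, 4, 4, 1, 4, 3, 3, 0, 0, 4]


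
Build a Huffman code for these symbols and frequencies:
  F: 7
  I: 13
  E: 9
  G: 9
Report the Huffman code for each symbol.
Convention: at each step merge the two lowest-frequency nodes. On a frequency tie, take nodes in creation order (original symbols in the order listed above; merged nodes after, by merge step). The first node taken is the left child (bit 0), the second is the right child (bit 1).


Huffman tree construction:
Step 1: Merge F(7) + E(9) = 16
Step 2: Merge G(9) + I(13) = 22
Step 3: Merge (F+E)(16) + (G+I)(22) = 38
Read each symbol's code off the tree from the root (left child = 0, right child = 1).

Codes:
  F: 00 (length 2)
  I: 11 (length 2)
  E: 01 (length 2)
  G: 10 (length 2)
Average code length: 76/38 = 2.0000 bits/symbol


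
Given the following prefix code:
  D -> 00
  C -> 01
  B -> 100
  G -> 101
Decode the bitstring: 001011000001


Decoding step by step:
Bits 00 -> D
Bits 101 -> G
Bits 100 -> B
Bits 00 -> D
Bits 01 -> C


Decoded message: DGBDC


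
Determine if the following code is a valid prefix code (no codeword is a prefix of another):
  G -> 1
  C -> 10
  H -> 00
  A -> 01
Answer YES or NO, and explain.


Checking each pair (does one codeword prefix another?):
  G='1' vs C='10': prefix -- VIOLATION

NO -- this is NOT a valid prefix code. G (1) is a prefix of C (10).


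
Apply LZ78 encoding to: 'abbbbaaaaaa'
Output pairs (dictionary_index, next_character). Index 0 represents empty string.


LZ78 encoding steps:
Dictionary: {0: ''}
Step 1: w='' (idx 0), next='a' -> output (0, 'a'), add 'a' as idx 1
Step 2: w='' (idx 0), next='b' -> output (0, 'b'), add 'b' as idx 2
Step 3: w='b' (idx 2), next='b' -> output (2, 'b'), add 'bb' as idx 3
Step 4: w='b' (idx 2), next='a' -> output (2, 'a'), add 'ba' as idx 4
Step 5: w='a' (idx 1), next='a' -> output (1, 'a'), add 'aa' as idx 5
Step 6: w='aa' (idx 5), next='a' -> output (5, 'a'), add 'aaa' as idx 6


Encoded: [(0, 'a'), (0, 'b'), (2, 'b'), (2, 'a'), (1, 'a'), (5, 'a')]


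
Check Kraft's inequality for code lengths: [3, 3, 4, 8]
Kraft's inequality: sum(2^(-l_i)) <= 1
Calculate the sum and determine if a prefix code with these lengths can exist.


Sum = 2^(-3) + 2^(-3) + 2^(-4) + 2^(-8)
    = 0.125 + 0.125 + 0.0625 + 0.00390625
    = 81/256 = 0.31640625
Since 0.31640625 <= 1, Kraft's inequality IS satisfied.
A prefix code with these lengths CAN exist.

Kraft sum = 0.31640625. Satisfied.


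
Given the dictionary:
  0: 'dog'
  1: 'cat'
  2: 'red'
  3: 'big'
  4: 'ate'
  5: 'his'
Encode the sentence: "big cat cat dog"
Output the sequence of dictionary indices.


Look up each word in the dictionary:
  'big' -> 3
  'cat' -> 1
  'cat' -> 1
  'dog' -> 0

Encoded: [3, 1, 1, 0]


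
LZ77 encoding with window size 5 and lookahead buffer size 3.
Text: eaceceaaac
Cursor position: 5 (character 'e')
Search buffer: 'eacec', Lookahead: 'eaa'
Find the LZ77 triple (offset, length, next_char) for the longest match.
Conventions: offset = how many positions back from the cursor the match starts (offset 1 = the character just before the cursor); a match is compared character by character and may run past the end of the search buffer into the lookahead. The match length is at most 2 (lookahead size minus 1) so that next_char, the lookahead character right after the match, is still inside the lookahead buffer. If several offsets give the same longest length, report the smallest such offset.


Try each offset into the search buffer:
  offset=1 (pos 4, char 'c'): match length 0
  offset=2 (pos 3, char 'e'): match length 1
  offset=3 (pos 2, char 'c'): match length 0
  offset=4 (pos 1, char 'a'): match length 0
  offset=5 (pos 0, char 'e'): match length 2
Longest match has length 2 at offset 5.
next_char = character at position 5 + 2 = 7 -> 'a'

Best match: offset=5, length=2 (matching 'ea' starting at position 0)
LZ77 triple: (5, 2, 'a')


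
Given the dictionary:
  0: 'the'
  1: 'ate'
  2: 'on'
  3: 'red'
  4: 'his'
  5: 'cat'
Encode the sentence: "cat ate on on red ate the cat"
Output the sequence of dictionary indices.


Look up each word in the dictionary:
  'cat' -> 5
  'ate' -> 1
  'on' -> 2
  'on' -> 2
  'red' -> 3
  'ate' -> 1
  'the' -> 0
  'cat' -> 5

Encoded: [5, 1, 2, 2, 3, 1, 0, 5]


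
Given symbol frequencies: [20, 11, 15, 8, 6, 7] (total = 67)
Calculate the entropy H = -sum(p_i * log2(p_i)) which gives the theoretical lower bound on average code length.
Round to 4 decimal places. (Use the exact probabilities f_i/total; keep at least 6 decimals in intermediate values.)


Per-symbol terms -p_i * log2(p_i) with p_i = f_i/67:
  p = 20/67 = 0.298507: log2(p) = -1.744161, -p*log2(p) = 0.520645
  p = 11/67 = 0.164179: log2(p) = -2.606658, -p*log2(p) = 0.427959
  p = 15/67 = 0.223881: log2(p) = -2.159199, -p*log2(p) = 0.483403
  p = 8/67 = 0.119403: log2(p) = -3.066089, -p*log2(p) = 0.366100
  p = 6/67 = 0.089552: log2(p) = -3.481127, -p*log2(p) = 0.311743
  p = 7/67 = 0.104478: log2(p) = -3.258734, -p*log2(p) = 0.340465
H = 0.520645 + 0.427959 + 0.483403 + 0.366100 + 0.311743 + 0.340465 = 2.450315

H = 2.4503 bits/symbol


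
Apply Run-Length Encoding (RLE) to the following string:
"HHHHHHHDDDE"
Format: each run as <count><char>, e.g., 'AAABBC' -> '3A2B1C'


Scanning runs left to right:
  i=0: run of 'H' x 7 -> '7H'
  i=7: run of 'D' x 3 -> '3D'
  i=10: run of 'E' x 1 -> '1E'

RLE = 7H3D1E


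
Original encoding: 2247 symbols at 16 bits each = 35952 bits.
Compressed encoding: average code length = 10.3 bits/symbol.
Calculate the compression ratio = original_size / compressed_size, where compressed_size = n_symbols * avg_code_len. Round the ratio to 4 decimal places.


original_size = n_symbols * orig_bits = 2247 * 16 = 35952 bits
compressed_size = n_symbols * avg_code_len = 2247 * 10.3 = 23144.1 bits
ratio = original_size / compressed_size = 35952 / 23144.1 = 1.5534

Compression ratio = 1.5534


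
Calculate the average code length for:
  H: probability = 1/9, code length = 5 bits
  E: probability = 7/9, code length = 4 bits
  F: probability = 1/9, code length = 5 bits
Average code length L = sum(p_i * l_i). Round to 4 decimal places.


Weighted contributions p_i * l_i:
  H: (1/9) * 5 = 5/9
  E: (7/9) * 4 = 28/9
  F: (1/9) * 5 = 5/9
Sum = (5 + 28 + 5)/9 = 38/9

L = 38/9 = 4.2222 bits/symbol


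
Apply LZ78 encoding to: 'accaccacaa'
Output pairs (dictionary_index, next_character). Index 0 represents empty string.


LZ78 encoding steps:
Dictionary: {0: ''}
Step 1: w='' (idx 0), next='a' -> output (0, 'a'), add 'a' as idx 1
Step 2: w='' (idx 0), next='c' -> output (0, 'c'), add 'c' as idx 2
Step 3: w='c' (idx 2), next='a' -> output (2, 'a'), add 'ca' as idx 3
Step 4: w='c' (idx 2), next='c' -> output (2, 'c'), add 'cc' as idx 4
Step 5: w='a' (idx 1), next='c' -> output (1, 'c'), add 'ac' as idx 5
Step 6: w='a' (idx 1), next='a' -> output (1, 'a'), add 'aa' as idx 6


Encoded: [(0, 'a'), (0, 'c'), (2, 'a'), (2, 'c'), (1, 'c'), (1, 'a')]


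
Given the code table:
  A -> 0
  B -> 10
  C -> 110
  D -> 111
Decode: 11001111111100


Decoding:
110 -> C
0 -> A
111 -> D
111 -> D
110 -> C
0 -> A


Result: CADDCA


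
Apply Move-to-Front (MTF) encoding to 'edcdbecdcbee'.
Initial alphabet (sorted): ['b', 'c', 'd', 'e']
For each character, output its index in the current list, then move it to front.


MTF encoding:
'e': index 3 in ['b', 'c', 'd', 'e'] -> ['e', 'b', 'c', 'd']
'd': index 3 in ['e', 'b', 'c', 'd'] -> ['d', 'e', 'b', 'c']
'c': index 3 in ['d', 'e', 'b', 'c'] -> ['c', 'd', 'e', 'b']
'd': index 1 in ['c', 'd', 'e', 'b'] -> ['d', 'c', 'e', 'b']
'b': index 3 in ['d', 'c', 'e', 'b'] -> ['b', 'd', 'c', 'e']
'e': index 3 in ['b', 'd', 'c', 'e'] -> ['e', 'b', 'd', 'c']
'c': index 3 in ['e', 'b', 'd', 'c'] -> ['c', 'e', 'b', 'd']
'd': index 3 in ['c', 'e', 'b', 'd'] -> ['d', 'c', 'e', 'b']
'c': index 1 in ['d', 'c', 'e', 'b'] -> ['c', 'd', 'e', 'b']
'b': index 3 in ['c', 'd', 'e', 'b'] -> ['b', 'c', 'd', 'e']
'e': index 3 in ['b', 'c', 'd', 'e'] -> ['e', 'b', 'c', 'd']
'e': index 0 in ['e', 'b', 'c', 'd'] -> ['e', 'b', 'c', 'd']


Output: [3, 3, 3, 1, 3, 3, 3, 3, 1, 3, 3, 0]


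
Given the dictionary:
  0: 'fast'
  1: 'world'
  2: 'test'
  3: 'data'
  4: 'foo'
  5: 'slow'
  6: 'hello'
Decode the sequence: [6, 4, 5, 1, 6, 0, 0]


Look up each index in the dictionary:
  6 -> 'hello'
  4 -> 'foo'
  5 -> 'slow'
  1 -> 'world'
  6 -> 'hello'
  0 -> 'fast'
  0 -> 'fast'

Decoded: "hello foo slow world hello fast fast"


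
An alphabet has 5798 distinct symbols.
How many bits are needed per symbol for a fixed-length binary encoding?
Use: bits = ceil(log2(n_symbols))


log2(5798) = 12.5013
Bracket: 2^12 = 4096 < 5798 <= 2^13 = 8192
So ceil(log2(5798)) = 13

bits = ceil(log2(5798)) = ceil(12.5013) = 13 bits


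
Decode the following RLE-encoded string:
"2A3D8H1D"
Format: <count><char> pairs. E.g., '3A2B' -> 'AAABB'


Expanding each <count><char> pair:
  2A -> 'AA'
  3D -> 'DDD'
  8H -> 'HHHHHHHH'
  1D -> 'D'

Decoded = AADDDHHHHHHHHD


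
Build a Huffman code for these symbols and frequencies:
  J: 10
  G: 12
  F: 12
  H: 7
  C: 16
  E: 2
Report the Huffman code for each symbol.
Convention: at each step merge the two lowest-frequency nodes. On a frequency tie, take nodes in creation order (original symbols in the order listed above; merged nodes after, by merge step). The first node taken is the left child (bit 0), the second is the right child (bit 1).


Huffman tree construction:
Step 1: Merge E(2) + H(7) = 9
Step 2: Merge (E+H)(9) + J(10) = 19
Step 3: Merge G(12) + F(12) = 24
Step 4: Merge C(16) + ((E+H)+J)(19) = 35
Step 5: Merge (G+F)(24) + (C+((E+H)+J))(35) = 59
Read each symbol's code off the tree from the root (left child = 0, right child = 1).

Codes:
  J: 111 (length 3)
  G: 00 (length 2)
  F: 01 (length 2)
  H: 1101 (length 4)
  C: 10 (length 2)
  E: 1100 (length 4)
Average code length: 146/59 = 2.4746 bits/symbol


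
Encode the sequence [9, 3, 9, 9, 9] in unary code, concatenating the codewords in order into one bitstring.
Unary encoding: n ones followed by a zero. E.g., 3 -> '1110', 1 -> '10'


Encode each number as n ones followed by a terminating 0:
  9 -> 1111111110 (10 bits)
  3 -> 1110 (4 bits)
  9 -> 1111111110 (10 bits)
  9 -> 1111111110 (10 bits)
  9 -> 1111111110 (10 bits)
Total length = 10 + 4 + 10 + 10 + 10 = 44 bits.

Unary([9, 3, 9, 9, 9]) = 11111111101110111111111011111111101111111110 (44 bits)


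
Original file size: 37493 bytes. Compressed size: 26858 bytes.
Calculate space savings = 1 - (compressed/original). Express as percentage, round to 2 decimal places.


ratio = compressed/original = 26858/37493 = 0.716347
savings = 1 - ratio = 1 - 0.716347 = 0.283653
as a percentage: 0.283653 * 100 = 28.37%

Space savings = 1 - 26858/37493 = 28.37%


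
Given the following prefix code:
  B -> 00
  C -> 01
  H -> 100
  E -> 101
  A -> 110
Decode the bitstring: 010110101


Decoding step by step:
Bits 01 -> C
Bits 01 -> C
Bits 101 -> E
Bits 01 -> C


Decoded message: CCEC


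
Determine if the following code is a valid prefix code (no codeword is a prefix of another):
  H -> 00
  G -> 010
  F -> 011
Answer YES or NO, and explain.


Checking each pair (does one codeword prefix another?):
  H='00' vs G='010': no prefix
  H='00' vs F='011': no prefix
  G='010' vs H='00': no prefix
  G='010' vs F='011': no prefix
  F='011' vs H='00': no prefix
  F='011' vs G='010': no prefix
No violation found over all pairs.

YES -- this is a valid prefix code. No codeword is a prefix of any other codeword.


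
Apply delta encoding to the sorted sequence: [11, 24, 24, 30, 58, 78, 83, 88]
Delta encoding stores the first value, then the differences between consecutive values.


First value: 11
Deltas:
  24 - 11 = 13
  24 - 24 = 0
  30 - 24 = 6
  58 - 30 = 28
  78 - 58 = 20
  83 - 78 = 5
  88 - 83 = 5


Delta encoded: [11, 13, 0, 6, 28, 20, 5, 5]


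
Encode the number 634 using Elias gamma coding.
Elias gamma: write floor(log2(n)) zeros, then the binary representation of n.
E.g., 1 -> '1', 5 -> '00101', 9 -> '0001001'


num_bits = floor(log2(634)) + 1 = 10
leading_zeros = num_bits - 1 = 9
binary(634) = 1001111010

Elias gamma(634) = '000000000' + '1001111010' = 0000000001001111010 (19 bits)


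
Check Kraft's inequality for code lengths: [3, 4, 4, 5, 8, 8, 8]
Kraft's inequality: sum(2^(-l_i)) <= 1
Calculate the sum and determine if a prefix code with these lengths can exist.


Sum = 2^(-3) + 2^(-4) + 2^(-4) + 2^(-5) + 2^(-8) + 2^(-8) + 2^(-8)
    = 0.125 + 0.0625 + 0.0625 + 0.03125 + 0.00390625 + 0.00390625 + 0.00390625
    = 75/256 = 0.29296875
Since 0.29296875 <= 1, Kraft's inequality IS satisfied.
A prefix code with these lengths CAN exist.

Kraft sum = 0.29296875. Satisfied.


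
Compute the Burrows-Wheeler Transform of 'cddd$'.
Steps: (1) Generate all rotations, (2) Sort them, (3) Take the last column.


Rotations (sorted):
  0: $cddd -> last char: d
  1: cddd$ -> last char: $
  2: d$cdd -> last char: d
  3: dd$cd -> last char: d
  4: ddd$c -> last char: c


BWT = d$ddc


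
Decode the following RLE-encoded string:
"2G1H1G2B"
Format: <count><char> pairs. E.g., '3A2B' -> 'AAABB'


Expanding each <count><char> pair:
  2G -> 'GG'
  1H -> 'H'
  1G -> 'G'
  2B -> 'BB'

Decoded = GGHGBB


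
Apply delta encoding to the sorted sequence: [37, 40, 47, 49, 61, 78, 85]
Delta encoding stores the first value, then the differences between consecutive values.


First value: 37
Deltas:
  40 - 37 = 3
  47 - 40 = 7
  49 - 47 = 2
  61 - 49 = 12
  78 - 61 = 17
  85 - 78 = 7


Delta encoded: [37, 3, 7, 2, 12, 17, 7]


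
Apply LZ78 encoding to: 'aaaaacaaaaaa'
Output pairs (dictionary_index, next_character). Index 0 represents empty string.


LZ78 encoding steps:
Dictionary: {0: ''}
Step 1: w='' (idx 0), next='a' -> output (0, 'a'), add 'a' as idx 1
Step 2: w='a' (idx 1), next='a' -> output (1, 'a'), add 'aa' as idx 2
Step 3: w='aa' (idx 2), next='c' -> output (2, 'c'), add 'aac' as idx 3
Step 4: w='aa' (idx 2), next='a' -> output (2, 'a'), add 'aaa' as idx 4
Step 5: w='aaa' (idx 4), end of input -> output (4, '')


Encoded: [(0, 'a'), (1, 'a'), (2, 'c'), (2, 'a'), (4, '')]


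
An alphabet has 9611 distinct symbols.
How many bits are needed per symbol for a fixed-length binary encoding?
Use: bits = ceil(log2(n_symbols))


log2(9611) = 13.2305
Bracket: 2^13 = 8192 < 9611 <= 2^14 = 16384
So ceil(log2(9611)) = 14

bits = ceil(log2(9611)) = ceil(13.2305) = 14 bits


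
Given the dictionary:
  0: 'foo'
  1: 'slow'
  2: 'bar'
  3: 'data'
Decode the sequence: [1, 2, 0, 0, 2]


Look up each index in the dictionary:
  1 -> 'slow'
  2 -> 'bar'
  0 -> 'foo'
  0 -> 'foo'
  2 -> 'bar'

Decoded: "slow bar foo foo bar"
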